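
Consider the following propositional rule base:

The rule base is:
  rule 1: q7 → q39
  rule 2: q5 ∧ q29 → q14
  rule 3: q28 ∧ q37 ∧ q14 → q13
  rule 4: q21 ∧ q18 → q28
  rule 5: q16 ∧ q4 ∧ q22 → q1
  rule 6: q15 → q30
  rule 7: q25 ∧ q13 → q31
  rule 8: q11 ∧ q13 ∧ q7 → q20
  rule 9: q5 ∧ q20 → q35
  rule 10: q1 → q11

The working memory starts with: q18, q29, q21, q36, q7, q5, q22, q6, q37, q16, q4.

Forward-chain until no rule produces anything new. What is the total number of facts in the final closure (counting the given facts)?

19

Round 1: rule 1 [q7 → q39]; rule 2 [q5 ∧ q29 → q14]; rule 4 [q21 ∧ q18 → q28]; rule 5 [q16 ∧ q4 ∧ q22 → q1]. New: q39, q14, q28, q1.
Round 2: rule 3 [q28 ∧ q37 ∧ q14 → q13]; rule 10 [q1 → q11]. New: q13, q11.
Round 3: rule 8 [q11 ∧ q13 ∧ q7 → q20]. New: q20.
Round 4: rule 9 [q5 ∧ q20 → q35]. New: q35.
Closure: {q1, q11, q13, q14, q16, q18, q20, q21, q22, q28, q29, q35, q36, q37, q39, q4, q5, q6, q7} — 19 facts.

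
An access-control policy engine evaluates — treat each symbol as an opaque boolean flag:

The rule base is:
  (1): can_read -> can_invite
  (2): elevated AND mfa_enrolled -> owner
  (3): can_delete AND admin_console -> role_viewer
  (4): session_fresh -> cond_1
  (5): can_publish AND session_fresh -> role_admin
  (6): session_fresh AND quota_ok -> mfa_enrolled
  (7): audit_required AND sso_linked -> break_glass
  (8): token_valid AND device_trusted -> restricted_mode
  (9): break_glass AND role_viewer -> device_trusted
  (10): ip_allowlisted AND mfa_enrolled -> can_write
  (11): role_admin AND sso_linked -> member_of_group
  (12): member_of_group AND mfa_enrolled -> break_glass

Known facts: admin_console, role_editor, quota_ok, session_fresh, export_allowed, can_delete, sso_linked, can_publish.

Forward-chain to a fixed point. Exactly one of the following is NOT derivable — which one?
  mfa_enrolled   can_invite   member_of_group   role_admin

can_invite

[1] (3) [can_delete AND admin_console -> role_viewer]; (4) [session_fresh -> cond_1]; (5) [can_publish AND session_fresh -> role_admin]; (6) [session_fresh AND quota_ok -> mfa_enrolled]. ⇒ new: role_viewer, cond_1, role_admin, mfa_enrolled.
[2] (11) [role_admin AND sso_linked -> member_of_group]. ⇒ new: member_of_group.
[3] (12) [member_of_group AND mfa_enrolled -> break_glass]. ⇒ new: break_glass.
[4] (9) [break_glass AND role_viewer -> device_trusted]. ⇒ new: device_trusted.
Derived: member_of_group (round 2), role_admin (round 1), mfa_enrolled (round 1). can_invite never appears in any round.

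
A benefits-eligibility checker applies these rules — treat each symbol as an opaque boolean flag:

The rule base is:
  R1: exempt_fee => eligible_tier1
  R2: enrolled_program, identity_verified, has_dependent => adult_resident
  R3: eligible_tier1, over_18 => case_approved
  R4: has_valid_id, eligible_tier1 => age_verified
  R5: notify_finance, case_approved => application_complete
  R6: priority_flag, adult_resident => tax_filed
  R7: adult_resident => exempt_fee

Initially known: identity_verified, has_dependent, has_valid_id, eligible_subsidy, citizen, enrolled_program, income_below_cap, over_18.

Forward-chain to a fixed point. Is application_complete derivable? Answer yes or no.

no

Round 1 — R2, derive adult_resident.
Round 2 — R7, derive exempt_fee.
Round 3 — R1, derive eligible_tier1.
Round 4 — R3, R4, derive case_approved, age_verified.
Fixed point reached. application_complete is concluded only by R5; R5 needs notify_finance (never derived).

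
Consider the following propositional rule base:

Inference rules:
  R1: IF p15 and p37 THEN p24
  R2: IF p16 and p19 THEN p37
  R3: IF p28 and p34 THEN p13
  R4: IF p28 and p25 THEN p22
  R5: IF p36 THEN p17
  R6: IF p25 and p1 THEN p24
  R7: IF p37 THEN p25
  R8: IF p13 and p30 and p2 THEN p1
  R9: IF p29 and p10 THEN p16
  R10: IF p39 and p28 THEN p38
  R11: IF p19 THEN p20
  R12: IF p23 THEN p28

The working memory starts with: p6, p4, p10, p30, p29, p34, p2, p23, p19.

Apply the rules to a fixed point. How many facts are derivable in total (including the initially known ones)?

[1] R9 [IF p29 and p10 THEN p16]; R11 [IF p19 THEN p20]; R12 [IF p23 THEN p28]. ⇒ new: p16, p20, p28.
[2] R2 [IF p16 and p19 THEN p37]; R3 [IF p28 and p34 THEN p13]. ⇒ new: p37, p13.
[3] R7 [IF p37 THEN p25]; R8 [IF p13 and p30 and p2 THEN p1]. ⇒ new: p25, p1.
[4] R4 [IF p28 and p25 THEN p22]; R6 [IF p25 and p1 THEN p24]. ⇒ new: p22, p24.
Closure: {p1, p10, p13, p16, p19, p2, p20, p22, p23, p24, p25, p28, p29, p30, p34, p37, p4, p6} — 18 facts.

18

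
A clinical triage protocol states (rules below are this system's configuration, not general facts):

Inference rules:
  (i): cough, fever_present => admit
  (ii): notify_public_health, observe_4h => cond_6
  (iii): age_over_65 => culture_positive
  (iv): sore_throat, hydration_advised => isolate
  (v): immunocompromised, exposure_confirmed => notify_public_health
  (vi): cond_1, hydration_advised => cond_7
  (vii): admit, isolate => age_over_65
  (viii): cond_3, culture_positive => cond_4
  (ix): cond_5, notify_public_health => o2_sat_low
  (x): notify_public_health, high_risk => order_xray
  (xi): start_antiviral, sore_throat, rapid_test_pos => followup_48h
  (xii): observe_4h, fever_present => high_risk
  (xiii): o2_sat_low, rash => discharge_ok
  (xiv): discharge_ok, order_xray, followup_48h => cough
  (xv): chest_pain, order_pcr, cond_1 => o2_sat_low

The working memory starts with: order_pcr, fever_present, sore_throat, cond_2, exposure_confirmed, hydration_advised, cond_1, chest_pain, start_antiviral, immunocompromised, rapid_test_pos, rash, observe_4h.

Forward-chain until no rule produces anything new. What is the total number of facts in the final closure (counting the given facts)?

26

Round 1: (iv) [sore_throat, hydration_advised => isolate]; (v) [immunocompromised, exposure_confirmed => notify_public_health]; (vi) [cond_1, hydration_advised => cond_7]; (xi) [start_antiviral, sore_throat, rapid_test_pos => followup_48h]; (xii) [observe_4h, fever_present => high_risk]; (xv) [chest_pain, order_pcr, cond_1 => o2_sat_low]. Adds isolate, notify_public_health, cond_7, followup_48h, high_risk, o2_sat_low.
Round 2: (ii) [notify_public_health, observe_4h => cond_6]; (x) [notify_public_health, high_risk => order_xray]; (xiii) [o2_sat_low, rash => discharge_ok]. Adds cond_6, order_xray, discharge_ok.
Round 3: (xiv) [discharge_ok, order_xray, followup_48h => cough]. Adds cough.
Round 4: (i) [cough, fever_present => admit]. Adds admit.
Round 5: (vii) [admit, isolate => age_over_65]. Adds age_over_65.
Round 6: (iii) [age_over_65 => culture_positive]. Adds culture_positive.
Closure: {admit, age_over_65, chest_pain, cond_1, cond_2, cond_6, cond_7, cough, culture_positive, discharge_ok, exposure_confirmed, fever_present, followup_48h, high_risk, hydration_advised, immunocompromised, isolate, notify_public_health, o2_sat_low, observe_4h, order_pcr, order_xray, rapid_test_pos, rash, sore_throat, start_antiviral} — 26 facts.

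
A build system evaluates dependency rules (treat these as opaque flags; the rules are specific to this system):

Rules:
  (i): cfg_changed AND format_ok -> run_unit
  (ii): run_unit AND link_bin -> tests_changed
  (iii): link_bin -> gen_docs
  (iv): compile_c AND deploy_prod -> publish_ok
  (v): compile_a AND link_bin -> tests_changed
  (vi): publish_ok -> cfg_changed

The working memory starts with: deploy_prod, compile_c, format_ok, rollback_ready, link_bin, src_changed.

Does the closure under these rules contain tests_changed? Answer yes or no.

yes

Round 1 fires (iii), (iv), giving gen_docs, publish_ok.
Round 2 fires (vi), giving cfg_changed.
Round 3 fires (i), giving run_unit.
Round 4 fires (ii), giving tests_changed.
tests_changed appears in round 4, so it is derivable.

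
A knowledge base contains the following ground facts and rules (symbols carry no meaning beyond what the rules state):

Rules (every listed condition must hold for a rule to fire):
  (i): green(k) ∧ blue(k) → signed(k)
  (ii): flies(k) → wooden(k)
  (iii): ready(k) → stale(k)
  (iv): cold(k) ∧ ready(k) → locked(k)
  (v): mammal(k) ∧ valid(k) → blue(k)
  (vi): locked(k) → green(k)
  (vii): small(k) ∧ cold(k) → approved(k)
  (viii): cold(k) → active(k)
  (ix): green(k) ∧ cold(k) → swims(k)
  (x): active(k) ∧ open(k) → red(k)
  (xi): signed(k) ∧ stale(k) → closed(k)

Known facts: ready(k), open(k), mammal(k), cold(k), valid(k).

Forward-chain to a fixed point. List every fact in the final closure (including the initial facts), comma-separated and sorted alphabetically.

active(k), blue(k), closed(k), cold(k), green(k), locked(k), mammal(k), open(k), ready(k), red(k), signed(k), stale(k), swims(k), valid(k)

Round 1 fires (iii), (iv), (v), (viii), giving stale(k), locked(k), blue(k), active(k).
Round 2 fires (vi), (x), giving green(k), red(k).
Round 3 fires (i), (ix), giving signed(k), swims(k).
Round 4 fires (xi), giving closed(k).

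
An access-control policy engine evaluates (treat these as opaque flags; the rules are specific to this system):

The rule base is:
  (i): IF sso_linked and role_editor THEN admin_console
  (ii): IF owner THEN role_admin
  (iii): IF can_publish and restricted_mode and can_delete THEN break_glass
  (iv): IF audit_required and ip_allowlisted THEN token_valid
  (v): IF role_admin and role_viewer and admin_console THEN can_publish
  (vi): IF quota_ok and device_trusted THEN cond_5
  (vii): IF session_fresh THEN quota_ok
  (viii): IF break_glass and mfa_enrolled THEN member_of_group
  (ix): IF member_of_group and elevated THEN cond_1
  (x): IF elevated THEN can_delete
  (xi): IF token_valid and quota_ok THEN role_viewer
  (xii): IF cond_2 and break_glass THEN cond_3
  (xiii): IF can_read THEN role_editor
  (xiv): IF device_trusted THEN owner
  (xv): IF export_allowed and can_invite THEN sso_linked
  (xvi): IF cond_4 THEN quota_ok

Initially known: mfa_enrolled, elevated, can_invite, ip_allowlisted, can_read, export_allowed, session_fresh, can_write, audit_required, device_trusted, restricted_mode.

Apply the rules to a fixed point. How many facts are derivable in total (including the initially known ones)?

Round 1: (iv) [IF audit_required and ip_allowlisted THEN token_valid]; (vii) [IF session_fresh THEN quota_ok]; (x) [IF elevated THEN can_delete]; (xiii) [IF can_read THEN role_editor]; (xiv) [IF device_trusted THEN owner]; (xv) [IF export_allowed and can_invite THEN sso_linked]. Adds token_valid, quota_ok, can_delete, role_editor, owner, sso_linked.
Round 2: (i) [IF sso_linked and role_editor THEN admin_console]; (ii) [IF owner THEN role_admin]; (vi) [IF quota_ok and device_trusted THEN cond_5]; (xi) [IF token_valid and quota_ok THEN role_viewer]. Adds admin_console, role_admin, cond_5, role_viewer.
Round 3: (v) [IF role_admin and role_viewer and admin_console THEN can_publish]. Adds can_publish.
Round 4: (iii) [IF can_publish and restricted_mode and can_delete THEN break_glass]. Adds break_glass.
Round 5: (viii) [IF break_glass and mfa_enrolled THEN member_of_group]. Adds member_of_group.
Round 6: (ix) [IF member_of_group and elevated THEN cond_1]. Adds cond_1.
Closure: {admin_console, audit_required, break_glass, can_delete, can_invite, can_publish, can_read, can_write, cond_1, cond_5, device_trusted, elevated, export_allowed, ip_allowlisted, member_of_group, mfa_enrolled, owner, quota_ok, restricted_mode, role_admin, role_editor, role_viewer, session_fresh, sso_linked, token_valid} — 25 facts.

25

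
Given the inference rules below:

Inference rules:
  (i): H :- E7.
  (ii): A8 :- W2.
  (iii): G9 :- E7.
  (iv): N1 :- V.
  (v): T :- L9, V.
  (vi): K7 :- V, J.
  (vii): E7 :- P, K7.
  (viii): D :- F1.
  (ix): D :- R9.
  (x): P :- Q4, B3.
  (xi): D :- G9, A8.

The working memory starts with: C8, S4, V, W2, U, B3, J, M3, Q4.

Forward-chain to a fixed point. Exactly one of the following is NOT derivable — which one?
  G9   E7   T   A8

T

Round 1 — (ii), (iv), (vi), (x), derive A8, N1, K7, P.
Round 2 — (vii), derive E7.
Round 3 — (i), (iii), derive H, G9.
Round 4 — (xi), derive D.
Derived: A8 (round 1), E7 (round 2), G9 (round 3). T never appears in any round.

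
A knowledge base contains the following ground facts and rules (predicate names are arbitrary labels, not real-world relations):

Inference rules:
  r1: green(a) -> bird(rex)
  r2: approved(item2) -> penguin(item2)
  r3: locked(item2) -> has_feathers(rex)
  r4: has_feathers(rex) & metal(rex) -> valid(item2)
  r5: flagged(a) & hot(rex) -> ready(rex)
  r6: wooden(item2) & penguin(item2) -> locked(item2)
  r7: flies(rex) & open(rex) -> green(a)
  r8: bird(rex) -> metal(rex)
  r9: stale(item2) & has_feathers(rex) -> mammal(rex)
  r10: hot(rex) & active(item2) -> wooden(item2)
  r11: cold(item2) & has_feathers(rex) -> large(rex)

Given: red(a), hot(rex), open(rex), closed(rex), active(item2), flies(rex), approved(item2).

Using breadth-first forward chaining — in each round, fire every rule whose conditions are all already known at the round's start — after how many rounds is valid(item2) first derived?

4

Round 1: r2 [approved(item2) -> penguin(item2)]; r7 [flies(rex) & open(rex) -> green(a)]; r10 [hot(rex) & active(item2) -> wooden(item2)]. Adds penguin(item2), green(a), wooden(item2).
Round 2: r1 [green(a) -> bird(rex)]; r6 [wooden(item2) & penguin(item2) -> locked(item2)]. Adds bird(rex), locked(item2).
Round 3: r3 [locked(item2) -> has_feathers(rex)]; r8 [bird(rex) -> metal(rex)]. Adds has_feathers(rex), metal(rex).
Round 4: r4 [has_feathers(rex) & metal(rex) -> valid(item2)]. Adds valid(item2).
valid(item2) first appears in round 4.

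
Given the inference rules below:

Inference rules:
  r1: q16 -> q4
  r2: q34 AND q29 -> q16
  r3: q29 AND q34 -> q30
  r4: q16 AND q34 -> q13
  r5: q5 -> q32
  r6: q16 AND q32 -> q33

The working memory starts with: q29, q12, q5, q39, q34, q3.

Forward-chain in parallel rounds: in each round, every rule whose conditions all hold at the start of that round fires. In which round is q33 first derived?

Round 1 — r2, r3, r5, derive q16, q30, q32.
Round 2 — r1, r4, r6, derive q4, q13, q33.
q33 first appears in round 2.

2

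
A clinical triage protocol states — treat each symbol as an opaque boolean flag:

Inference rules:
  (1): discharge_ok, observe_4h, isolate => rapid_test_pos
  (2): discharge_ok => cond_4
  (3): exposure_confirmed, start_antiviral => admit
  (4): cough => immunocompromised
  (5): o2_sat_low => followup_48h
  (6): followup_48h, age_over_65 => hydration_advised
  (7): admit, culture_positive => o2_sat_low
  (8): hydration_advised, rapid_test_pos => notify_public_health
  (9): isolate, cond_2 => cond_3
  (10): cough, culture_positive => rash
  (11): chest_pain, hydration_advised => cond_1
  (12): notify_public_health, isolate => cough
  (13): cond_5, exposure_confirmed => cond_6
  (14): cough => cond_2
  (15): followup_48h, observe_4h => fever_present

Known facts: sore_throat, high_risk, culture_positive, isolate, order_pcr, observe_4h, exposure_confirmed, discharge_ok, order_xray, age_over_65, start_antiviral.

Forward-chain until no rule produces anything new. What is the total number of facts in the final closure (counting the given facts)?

24

Round 1: (1) [discharge_ok, observe_4h, isolate => rapid_test_pos]; (2) [discharge_ok => cond_4]; (3) [exposure_confirmed, start_antiviral => admit]. Adds rapid_test_pos, cond_4, admit.
Round 2: (7) [admit, culture_positive => o2_sat_low]. Adds o2_sat_low.
Round 3: (5) [o2_sat_low => followup_48h]. Adds followup_48h.
Round 4: (6) [followup_48h, age_over_65 => hydration_advised]; (15) [followup_48h, observe_4h => fever_present]. Adds hydration_advised, fever_present.
Round 5: (8) [hydration_advised, rapid_test_pos => notify_public_health]. Adds notify_public_health.
Round 6: (12) [notify_public_health, isolate => cough]. Adds cough.
Round 7: (4) [cough => immunocompromised]; (10) [cough, culture_positive => rash]; (14) [cough => cond_2]. Adds immunocompromised, rash, cond_2.
Round 8: (9) [isolate, cond_2 => cond_3]. Adds cond_3.
Closure: {admit, age_over_65, cond_2, cond_3, cond_4, cough, culture_positive, discharge_ok, exposure_confirmed, fever_present, followup_48h, high_risk, hydration_advised, immunocompromised, isolate, notify_public_health, o2_sat_low, observe_4h, order_pcr, order_xray, rapid_test_pos, rash, sore_throat, start_antiviral} — 24 facts.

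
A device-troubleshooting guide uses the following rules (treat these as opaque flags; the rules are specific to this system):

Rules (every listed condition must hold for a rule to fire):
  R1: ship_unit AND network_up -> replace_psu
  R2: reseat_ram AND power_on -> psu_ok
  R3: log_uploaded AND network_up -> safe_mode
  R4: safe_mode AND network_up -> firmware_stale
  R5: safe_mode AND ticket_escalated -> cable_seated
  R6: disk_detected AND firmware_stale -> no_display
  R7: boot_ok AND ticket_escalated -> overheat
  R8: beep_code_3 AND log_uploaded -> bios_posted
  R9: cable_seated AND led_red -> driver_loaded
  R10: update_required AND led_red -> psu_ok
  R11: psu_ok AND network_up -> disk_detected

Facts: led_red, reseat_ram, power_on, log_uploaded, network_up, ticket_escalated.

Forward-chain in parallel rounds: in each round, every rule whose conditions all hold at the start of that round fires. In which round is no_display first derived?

3

Round 1 — R2, R3, derive psu_ok, safe_mode.
Round 2 — R4, R5, R11, derive firmware_stale, cable_seated, disk_detected.
Round 3 — R6, R9, derive no_display, driver_loaded.
no_display first appears in round 3.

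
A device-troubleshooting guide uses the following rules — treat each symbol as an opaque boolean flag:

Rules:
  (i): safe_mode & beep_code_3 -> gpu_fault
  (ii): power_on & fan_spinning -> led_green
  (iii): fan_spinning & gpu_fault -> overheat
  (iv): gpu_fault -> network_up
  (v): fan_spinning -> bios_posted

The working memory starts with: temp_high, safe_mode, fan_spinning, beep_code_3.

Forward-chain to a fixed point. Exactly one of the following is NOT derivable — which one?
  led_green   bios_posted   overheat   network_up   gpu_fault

Round 1: (i) [safe_mode & beep_code_3 -> gpu_fault]; (v) [fan_spinning -> bios_posted]. New: gpu_fault, bios_posted.
Round 2: (iii) [fan_spinning & gpu_fault -> overheat]; (iv) [gpu_fault -> network_up]. New: overheat, network_up.
Derived: bios_posted (round 1), network_up (round 2), overheat (round 2), gpu_fault (round 1). led_green never appears in any round.

led_green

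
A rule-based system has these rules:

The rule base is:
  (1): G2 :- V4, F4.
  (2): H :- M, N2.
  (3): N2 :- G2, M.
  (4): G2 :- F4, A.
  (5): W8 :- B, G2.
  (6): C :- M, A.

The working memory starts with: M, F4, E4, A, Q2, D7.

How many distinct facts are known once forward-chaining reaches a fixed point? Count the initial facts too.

Round 1: (4) [G2 :- F4, A.]; (6) [C :- M, A.]. Adds G2, C.
Round 2: (3) [N2 :- G2, M.]. Adds N2.
Round 3: (2) [H :- M, N2.]. Adds H.
Closure: {A, C, D7, E4, F4, G2, H, M, N2, Q2} — 10 facts.

10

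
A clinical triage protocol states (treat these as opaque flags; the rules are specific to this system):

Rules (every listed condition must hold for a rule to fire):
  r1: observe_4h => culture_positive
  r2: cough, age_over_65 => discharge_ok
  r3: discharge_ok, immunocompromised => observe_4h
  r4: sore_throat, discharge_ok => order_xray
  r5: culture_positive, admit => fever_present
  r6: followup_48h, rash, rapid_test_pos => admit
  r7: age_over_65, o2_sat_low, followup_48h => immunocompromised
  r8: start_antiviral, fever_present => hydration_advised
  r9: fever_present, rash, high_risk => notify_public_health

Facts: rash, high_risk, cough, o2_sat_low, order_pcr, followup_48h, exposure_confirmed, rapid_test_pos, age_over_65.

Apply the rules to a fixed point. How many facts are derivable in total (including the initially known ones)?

16

Round 1: r2 [cough, age_over_65 => discharge_ok]; r6 [followup_48h, rash, rapid_test_pos => admit]; r7 [age_over_65, o2_sat_low, followup_48h => immunocompromised]. Adds discharge_ok, admit, immunocompromised.
Round 2: r3 [discharge_ok, immunocompromised => observe_4h]. Adds observe_4h.
Round 3: r1 [observe_4h => culture_positive]. Adds culture_positive.
Round 4: r5 [culture_positive, admit => fever_present]. Adds fever_present.
Round 5: r9 [fever_present, rash, high_risk => notify_public_health]. Adds notify_public_health.
Closure: {admit, age_over_65, cough, culture_positive, discharge_ok, exposure_confirmed, fever_present, followup_48h, high_risk, immunocompromised, notify_public_health, o2_sat_low, observe_4h, order_pcr, rapid_test_pos, rash} — 16 facts.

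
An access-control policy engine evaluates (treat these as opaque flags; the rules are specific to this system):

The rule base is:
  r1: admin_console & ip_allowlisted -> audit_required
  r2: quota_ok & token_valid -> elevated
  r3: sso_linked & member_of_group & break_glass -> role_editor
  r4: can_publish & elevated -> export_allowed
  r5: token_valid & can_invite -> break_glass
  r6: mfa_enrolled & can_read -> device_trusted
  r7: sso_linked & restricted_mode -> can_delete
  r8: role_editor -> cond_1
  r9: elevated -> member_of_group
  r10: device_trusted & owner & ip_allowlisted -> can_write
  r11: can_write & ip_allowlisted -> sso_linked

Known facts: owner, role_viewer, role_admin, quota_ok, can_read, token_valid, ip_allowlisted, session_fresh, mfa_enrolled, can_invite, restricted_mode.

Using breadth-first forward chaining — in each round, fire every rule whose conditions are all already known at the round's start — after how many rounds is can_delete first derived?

4

Round 1 fires r2, r5, r6, giving elevated, break_glass, device_trusted.
Round 2 fires r9, r10, giving member_of_group, can_write.
Round 3 fires r11, giving sso_linked.
Round 4 fires r3, r7, giving role_editor, can_delete.
can_delete first appears in round 4.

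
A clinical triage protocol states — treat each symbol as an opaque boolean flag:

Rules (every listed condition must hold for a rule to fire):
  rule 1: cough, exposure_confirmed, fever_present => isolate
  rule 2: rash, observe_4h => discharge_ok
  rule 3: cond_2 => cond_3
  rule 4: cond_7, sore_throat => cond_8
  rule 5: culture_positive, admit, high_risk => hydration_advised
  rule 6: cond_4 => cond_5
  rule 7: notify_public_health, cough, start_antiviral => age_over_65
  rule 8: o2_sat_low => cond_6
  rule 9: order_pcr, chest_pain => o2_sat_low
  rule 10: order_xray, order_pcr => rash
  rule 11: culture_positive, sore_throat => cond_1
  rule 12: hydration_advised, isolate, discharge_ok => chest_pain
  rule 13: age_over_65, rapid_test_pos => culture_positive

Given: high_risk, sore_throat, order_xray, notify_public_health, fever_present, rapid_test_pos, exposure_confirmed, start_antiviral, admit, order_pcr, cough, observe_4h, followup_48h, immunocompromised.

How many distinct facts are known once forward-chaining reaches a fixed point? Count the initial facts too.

Round 1: rule 1 [cough, exposure_confirmed, fever_present => isolate]; rule 7 [notify_public_health, cough, start_antiviral => age_over_65]; rule 10 [order_xray, order_pcr => rash]. Adds isolate, age_over_65, rash.
Round 2: rule 2 [rash, observe_4h => discharge_ok]; rule 13 [age_over_65, rapid_test_pos => culture_positive]. Adds discharge_ok, culture_positive.
Round 3: rule 5 [culture_positive, admit, high_risk => hydration_advised]; rule 11 [culture_positive, sore_throat => cond_1]. Adds hydration_advised, cond_1.
Round 4: rule 12 [hydration_advised, isolate, discharge_ok => chest_pain]. Adds chest_pain.
Round 5: rule 9 [order_pcr, chest_pain => o2_sat_low]. Adds o2_sat_low.
Round 6: rule 8 [o2_sat_low => cond_6]. Adds cond_6.
Closure: {admit, age_over_65, chest_pain, cond_1, cond_6, cough, culture_positive, discharge_ok, exposure_confirmed, fever_present, followup_48h, high_risk, hydration_advised, immunocompromised, isolate, notify_public_health, o2_sat_low, observe_4h, order_pcr, order_xray, rapid_test_pos, rash, sore_throat, start_antiviral} — 24 facts.

24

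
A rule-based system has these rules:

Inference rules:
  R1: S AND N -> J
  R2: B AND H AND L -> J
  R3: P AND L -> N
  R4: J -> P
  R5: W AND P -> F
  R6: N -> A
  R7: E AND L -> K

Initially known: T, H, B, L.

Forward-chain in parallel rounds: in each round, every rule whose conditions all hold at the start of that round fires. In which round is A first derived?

4

Round 1 fires R2, giving J.
Round 2 fires R4, giving P.
Round 3 fires R3, giving N.
Round 4 fires R6, giving A.
A first appears in round 4.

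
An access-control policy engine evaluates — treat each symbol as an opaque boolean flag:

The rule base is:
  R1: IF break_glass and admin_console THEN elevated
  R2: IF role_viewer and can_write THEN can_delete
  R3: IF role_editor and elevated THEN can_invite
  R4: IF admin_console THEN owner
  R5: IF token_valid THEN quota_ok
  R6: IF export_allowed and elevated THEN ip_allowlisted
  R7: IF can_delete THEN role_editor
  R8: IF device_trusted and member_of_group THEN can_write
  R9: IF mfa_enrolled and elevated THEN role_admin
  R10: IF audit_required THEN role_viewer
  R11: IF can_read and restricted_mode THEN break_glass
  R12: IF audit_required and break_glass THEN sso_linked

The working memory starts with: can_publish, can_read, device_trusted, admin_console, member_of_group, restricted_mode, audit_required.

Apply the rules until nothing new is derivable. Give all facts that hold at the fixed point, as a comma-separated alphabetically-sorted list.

admin_console, audit_required, break_glass, can_delete, can_invite, can_publish, can_read, can_write, device_trusted, elevated, member_of_group, owner, restricted_mode, role_editor, role_viewer, sso_linked

Round 1: R4 [IF admin_console THEN owner]; R8 [IF device_trusted and member_of_group THEN can_write]; R10 [IF audit_required THEN role_viewer]; R11 [IF can_read and restricted_mode THEN break_glass]. New: owner, can_write, role_viewer, break_glass.
Round 2: R1 [IF break_glass and admin_console THEN elevated]; R2 [IF role_viewer and can_write THEN can_delete]; R12 [IF audit_required and break_glass THEN sso_linked]. New: elevated, can_delete, sso_linked.
Round 3: R7 [IF can_delete THEN role_editor]. New: role_editor.
Round 4: R3 [IF role_editor and elevated THEN can_invite]. New: can_invite.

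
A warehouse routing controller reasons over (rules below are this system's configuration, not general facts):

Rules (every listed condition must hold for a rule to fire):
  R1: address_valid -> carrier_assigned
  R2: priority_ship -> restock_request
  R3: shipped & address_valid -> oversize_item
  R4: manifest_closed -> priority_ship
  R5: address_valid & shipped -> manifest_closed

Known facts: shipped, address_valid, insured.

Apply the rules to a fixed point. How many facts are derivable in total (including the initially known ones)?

[1] R1 [address_valid -> carrier_assigned]; R3 [shipped & address_valid -> oversize_item]; R5 [address_valid & shipped -> manifest_closed]. ⇒ new: carrier_assigned, oversize_item, manifest_closed.
[2] R4 [manifest_closed -> priority_ship]. ⇒ new: priority_ship.
[3] R2 [priority_ship -> restock_request]. ⇒ new: restock_request.
Closure: {address_valid, carrier_assigned, insured, manifest_closed, oversize_item, priority_ship, restock_request, shipped} — 8 facts.

8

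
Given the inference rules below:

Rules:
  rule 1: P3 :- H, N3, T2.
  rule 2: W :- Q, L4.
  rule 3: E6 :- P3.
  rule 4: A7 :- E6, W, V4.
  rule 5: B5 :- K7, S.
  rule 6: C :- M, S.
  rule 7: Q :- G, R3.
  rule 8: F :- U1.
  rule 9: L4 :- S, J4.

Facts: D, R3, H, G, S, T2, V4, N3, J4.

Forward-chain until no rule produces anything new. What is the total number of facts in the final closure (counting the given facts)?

[1] rule 1 [P3 :- H, N3, T2.]; rule 7 [Q :- G, R3.]; rule 9 [L4 :- S, J4.]. ⇒ new: P3, Q, L4.
[2] rule 2 [W :- Q, L4.]; rule 3 [E6 :- P3.]. ⇒ new: W, E6.
[3] rule 4 [A7 :- E6, W, V4.]. ⇒ new: A7.
Closure: {A7, D, E6, G, H, J4, L4, N3, P3, Q, R3, S, T2, V4, W} — 15 facts.

15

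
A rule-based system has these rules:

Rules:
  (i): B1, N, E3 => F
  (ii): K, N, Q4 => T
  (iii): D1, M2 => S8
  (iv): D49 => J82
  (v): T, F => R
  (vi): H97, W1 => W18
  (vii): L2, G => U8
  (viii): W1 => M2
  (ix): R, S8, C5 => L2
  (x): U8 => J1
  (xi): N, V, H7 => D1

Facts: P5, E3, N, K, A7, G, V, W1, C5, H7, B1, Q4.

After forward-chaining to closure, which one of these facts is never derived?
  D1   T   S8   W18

W18

Round 1 fires (i), (ii), (viii), (xi), giving F, T, M2, D1.
Round 2 fires (iii), (v), giving S8, R.
Round 3 fires (ix), giving L2.
Round 4 fires (vii), giving U8.
Round 5 fires (x), giving J1.
Derived: S8 (round 2), D1 (round 1), T (round 1). W18 never appears in any round.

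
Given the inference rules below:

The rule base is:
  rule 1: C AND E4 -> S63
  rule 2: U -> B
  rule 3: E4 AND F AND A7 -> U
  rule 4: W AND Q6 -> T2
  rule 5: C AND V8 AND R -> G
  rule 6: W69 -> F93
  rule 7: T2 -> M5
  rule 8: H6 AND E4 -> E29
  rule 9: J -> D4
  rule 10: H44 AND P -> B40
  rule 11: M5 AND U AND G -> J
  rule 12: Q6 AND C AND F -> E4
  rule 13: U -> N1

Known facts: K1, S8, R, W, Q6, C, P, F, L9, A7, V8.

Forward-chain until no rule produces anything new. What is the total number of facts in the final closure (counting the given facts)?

Round 1 — rule 4, rule 5, rule 12, derive T2, G, E4.
Round 2 — rule 1, rule 3, rule 7, derive S63, U, M5.
Round 3 — rule 2, rule 11, rule 13, derive B, J, N1.
Round 4 — rule 9, derive D4.
Closure: {A7, B, C, D4, E4, F, G, J, K1, L9, M5, N1, P, Q6, R, S63, S8, T2, U, V8, W} — 21 facts.

21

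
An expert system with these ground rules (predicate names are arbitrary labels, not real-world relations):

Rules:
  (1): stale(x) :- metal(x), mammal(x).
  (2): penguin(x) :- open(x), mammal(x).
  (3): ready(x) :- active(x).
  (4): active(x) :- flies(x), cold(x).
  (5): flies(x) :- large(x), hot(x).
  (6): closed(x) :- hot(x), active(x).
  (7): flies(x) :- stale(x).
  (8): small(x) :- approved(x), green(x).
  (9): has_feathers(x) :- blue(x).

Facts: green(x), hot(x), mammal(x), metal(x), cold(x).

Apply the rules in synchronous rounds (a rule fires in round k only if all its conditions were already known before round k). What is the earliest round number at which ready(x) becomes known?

Round 1: (1) [stale(x) :- metal(x), mammal(x).]. New: stale(x).
Round 2: (7) [flies(x) :- stale(x).]. New: flies(x).
Round 3: (4) [active(x) :- flies(x), cold(x).]. New: active(x).
Round 4: (3) [ready(x) :- active(x).]; (6) [closed(x) :- hot(x), active(x).]. New: ready(x), closed(x).
ready(x) first appears in round 4.

4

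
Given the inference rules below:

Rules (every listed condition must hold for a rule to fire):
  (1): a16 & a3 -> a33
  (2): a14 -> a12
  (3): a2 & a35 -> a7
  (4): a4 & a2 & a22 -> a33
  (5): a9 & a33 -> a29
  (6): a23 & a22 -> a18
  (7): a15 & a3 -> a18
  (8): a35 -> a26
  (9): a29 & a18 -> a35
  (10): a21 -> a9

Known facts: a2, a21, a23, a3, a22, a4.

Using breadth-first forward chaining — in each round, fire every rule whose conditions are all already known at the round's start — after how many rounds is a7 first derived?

4

Round 1: (4) [a4 & a2 & a22 -> a33]; (6) [a23 & a22 -> a18]; (10) [a21 -> a9]. New: a33, a18, a9.
Round 2: (5) [a9 & a33 -> a29]. New: a29.
Round 3: (9) [a29 & a18 -> a35]. New: a35.
Round 4: (3) [a2 & a35 -> a7]; (8) [a35 -> a26]. New: a7, a26.
a7 first appears in round 4.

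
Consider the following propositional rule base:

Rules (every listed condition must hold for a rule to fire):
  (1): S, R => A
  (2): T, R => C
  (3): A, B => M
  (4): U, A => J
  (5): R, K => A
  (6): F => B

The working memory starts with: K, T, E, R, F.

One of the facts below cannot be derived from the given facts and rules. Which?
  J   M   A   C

Round 1 fires (2), (5), (6), giving C, A, B.
Round 2 fires (3), giving M.
Derived: A (round 1), C (round 1), M (round 2). J never appears in any round.

J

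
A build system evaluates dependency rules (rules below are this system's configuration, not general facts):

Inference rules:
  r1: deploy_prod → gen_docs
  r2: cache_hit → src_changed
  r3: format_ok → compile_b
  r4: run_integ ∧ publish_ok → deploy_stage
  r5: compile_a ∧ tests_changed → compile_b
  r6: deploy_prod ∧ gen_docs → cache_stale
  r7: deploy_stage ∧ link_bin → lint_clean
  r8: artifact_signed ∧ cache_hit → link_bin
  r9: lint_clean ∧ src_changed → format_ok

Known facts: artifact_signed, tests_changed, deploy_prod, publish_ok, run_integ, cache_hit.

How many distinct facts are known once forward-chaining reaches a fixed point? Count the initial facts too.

Round 1: r1 [deploy_prod → gen_docs]; r2 [cache_hit → src_changed]; r4 [run_integ ∧ publish_ok → deploy_stage]; r8 [artifact_signed ∧ cache_hit → link_bin]. Adds gen_docs, src_changed, deploy_stage, link_bin.
Round 2: r6 [deploy_prod ∧ gen_docs → cache_stale]; r7 [deploy_stage ∧ link_bin → lint_clean]. Adds cache_stale, lint_clean.
Round 3: r9 [lint_clean ∧ src_changed → format_ok]. Adds format_ok.
Round 4: r3 [format_ok → compile_b]. Adds compile_b.
Closure: {artifact_signed, cache_hit, cache_stale, compile_b, deploy_prod, deploy_stage, format_ok, gen_docs, link_bin, lint_clean, publish_ok, run_integ, src_changed, tests_changed} — 14 facts.

14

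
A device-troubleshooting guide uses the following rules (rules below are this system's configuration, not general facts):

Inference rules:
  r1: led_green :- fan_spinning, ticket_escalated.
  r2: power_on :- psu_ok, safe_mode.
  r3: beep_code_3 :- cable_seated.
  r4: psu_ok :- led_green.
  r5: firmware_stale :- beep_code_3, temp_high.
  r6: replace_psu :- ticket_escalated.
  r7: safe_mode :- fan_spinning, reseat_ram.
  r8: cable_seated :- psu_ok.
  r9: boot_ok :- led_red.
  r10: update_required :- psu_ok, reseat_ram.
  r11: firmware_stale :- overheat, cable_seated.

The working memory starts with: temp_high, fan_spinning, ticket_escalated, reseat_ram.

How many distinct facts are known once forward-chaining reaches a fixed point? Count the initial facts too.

13

Round 1: r1 [led_green :- fan_spinning, ticket_escalated.]; r6 [replace_psu :- ticket_escalated.]; r7 [safe_mode :- fan_spinning, reseat_ram.]. Adds led_green, replace_psu, safe_mode.
Round 2: r4 [psu_ok :- led_green.]. Adds psu_ok.
Round 3: r2 [power_on :- psu_ok, safe_mode.]; r8 [cable_seated :- psu_ok.]; r10 [update_required :- psu_ok, reseat_ram.]. Adds power_on, cable_seated, update_required.
Round 4: r3 [beep_code_3 :- cable_seated.]. Adds beep_code_3.
Round 5: r5 [firmware_stale :- beep_code_3, temp_high.]. Adds firmware_stale.
Closure: {beep_code_3, cable_seated, fan_spinning, firmware_stale, led_green, power_on, psu_ok, replace_psu, reseat_ram, safe_mode, temp_high, ticket_escalated, update_required} — 13 facts.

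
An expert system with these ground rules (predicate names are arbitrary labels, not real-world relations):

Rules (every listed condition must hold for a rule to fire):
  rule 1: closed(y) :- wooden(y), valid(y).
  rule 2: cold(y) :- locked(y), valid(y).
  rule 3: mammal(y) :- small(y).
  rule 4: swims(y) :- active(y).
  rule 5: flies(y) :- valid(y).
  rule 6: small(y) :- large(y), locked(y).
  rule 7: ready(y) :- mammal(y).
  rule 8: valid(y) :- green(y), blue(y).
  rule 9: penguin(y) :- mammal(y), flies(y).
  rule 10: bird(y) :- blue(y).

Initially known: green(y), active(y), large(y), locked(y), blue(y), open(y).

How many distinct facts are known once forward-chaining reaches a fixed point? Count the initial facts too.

Round 1: rule 4 [swims(y) :- active(y).]; rule 6 [small(y) :- large(y), locked(y).]; rule 8 [valid(y) :- green(y), blue(y).]; rule 10 [bird(y) :- blue(y).]. Adds swims(y), small(y), valid(y), bird(y).
Round 2: rule 2 [cold(y) :- locked(y), valid(y).]; rule 3 [mammal(y) :- small(y).]; rule 5 [flies(y) :- valid(y).]. Adds cold(y), mammal(y), flies(y).
Round 3: rule 7 [ready(y) :- mammal(y).]; rule 9 [penguin(y) :- mammal(y), flies(y).]. Adds ready(y), penguin(y).
Closure: {active(y), bird(y), blue(y), cold(y), flies(y), green(y), large(y), locked(y), mammal(y), open(y), penguin(y), ready(y), small(y), swims(y), valid(y)} — 15 facts.

15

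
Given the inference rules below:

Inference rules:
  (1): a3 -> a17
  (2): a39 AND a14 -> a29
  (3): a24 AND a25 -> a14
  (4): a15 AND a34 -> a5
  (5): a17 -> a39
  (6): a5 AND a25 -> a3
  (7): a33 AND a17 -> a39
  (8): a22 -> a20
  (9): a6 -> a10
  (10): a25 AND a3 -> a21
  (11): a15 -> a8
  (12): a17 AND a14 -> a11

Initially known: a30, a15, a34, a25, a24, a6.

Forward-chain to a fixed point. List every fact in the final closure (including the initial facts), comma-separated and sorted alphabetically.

Round 1 fires (3), (4), (9), (11), giving a14, a5, a10, a8.
Round 2 fires (6), giving a3.
Round 3 fires (1), (10), giving a17, a21.
Round 4 fires (5), (12), giving a39, a11.
Round 5 fires (2), giving a29.

a10, a11, a14, a15, a17, a21, a24, a25, a29, a3, a30, a34, a39, a5, a6, a8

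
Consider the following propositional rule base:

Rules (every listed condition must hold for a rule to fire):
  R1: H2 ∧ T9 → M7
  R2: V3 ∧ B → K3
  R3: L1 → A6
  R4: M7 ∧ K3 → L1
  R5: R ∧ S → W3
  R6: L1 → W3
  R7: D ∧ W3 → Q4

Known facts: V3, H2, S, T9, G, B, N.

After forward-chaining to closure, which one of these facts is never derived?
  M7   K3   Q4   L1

Round 1 fires R1, R2, giving M7, K3.
Round 2 fires R4, giving L1.
Round 3 fires R3, R6, giving A6, W3.
Derived: K3 (round 1), M7 (round 1), L1 (round 2). Q4 never appears in any round.

Q4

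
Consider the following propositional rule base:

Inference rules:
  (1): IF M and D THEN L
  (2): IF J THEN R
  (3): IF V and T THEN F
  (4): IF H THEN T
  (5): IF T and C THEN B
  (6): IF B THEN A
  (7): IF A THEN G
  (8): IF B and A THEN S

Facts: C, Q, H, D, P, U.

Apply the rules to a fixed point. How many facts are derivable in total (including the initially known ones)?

11

Round 1 fires (4), giving T.
Round 2 fires (5), giving B.
Round 3 fires (6), giving A.
Round 4 fires (7), (8), giving G, S.
Closure: {A, B, C, D, G, H, P, Q, S, T, U} — 11 facts.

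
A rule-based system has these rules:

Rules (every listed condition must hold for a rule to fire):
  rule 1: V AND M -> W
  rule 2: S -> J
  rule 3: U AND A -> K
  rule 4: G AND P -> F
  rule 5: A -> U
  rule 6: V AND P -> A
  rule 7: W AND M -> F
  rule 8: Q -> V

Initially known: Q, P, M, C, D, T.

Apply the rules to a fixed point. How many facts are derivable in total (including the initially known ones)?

Round 1: rule 8 [Q -> V]. Adds V.
Round 2: rule 1 [V AND M -> W]; rule 6 [V AND P -> A]. Adds W, A.
Round 3: rule 5 [A -> U]; rule 7 [W AND M -> F]. Adds U, F.
Round 4: rule 3 [U AND A -> K]. Adds K.
Closure: {A, C, D, F, K, M, P, Q, T, U, V, W} — 12 facts.

12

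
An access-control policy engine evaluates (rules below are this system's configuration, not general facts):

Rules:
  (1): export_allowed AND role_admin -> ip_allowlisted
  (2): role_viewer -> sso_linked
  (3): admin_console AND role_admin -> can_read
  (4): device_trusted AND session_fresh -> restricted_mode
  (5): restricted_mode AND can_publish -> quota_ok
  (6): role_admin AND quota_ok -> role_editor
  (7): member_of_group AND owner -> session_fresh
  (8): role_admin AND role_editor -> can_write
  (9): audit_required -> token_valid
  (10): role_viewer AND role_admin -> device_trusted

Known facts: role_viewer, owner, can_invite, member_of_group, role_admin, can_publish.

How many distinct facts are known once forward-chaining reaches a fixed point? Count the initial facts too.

Round 1 — (2), (7), (10), derive sso_linked, session_fresh, device_trusted.
Round 2 — (4), derive restricted_mode.
Round 3 — (5), derive quota_ok.
Round 4 — (6), derive role_editor.
Round 5 — (8), derive can_write.
Closure: {can_invite, can_publish, can_write, device_trusted, member_of_group, owner, quota_ok, restricted_mode, role_admin, role_editor, role_viewer, session_fresh, sso_linked} — 13 facts.

13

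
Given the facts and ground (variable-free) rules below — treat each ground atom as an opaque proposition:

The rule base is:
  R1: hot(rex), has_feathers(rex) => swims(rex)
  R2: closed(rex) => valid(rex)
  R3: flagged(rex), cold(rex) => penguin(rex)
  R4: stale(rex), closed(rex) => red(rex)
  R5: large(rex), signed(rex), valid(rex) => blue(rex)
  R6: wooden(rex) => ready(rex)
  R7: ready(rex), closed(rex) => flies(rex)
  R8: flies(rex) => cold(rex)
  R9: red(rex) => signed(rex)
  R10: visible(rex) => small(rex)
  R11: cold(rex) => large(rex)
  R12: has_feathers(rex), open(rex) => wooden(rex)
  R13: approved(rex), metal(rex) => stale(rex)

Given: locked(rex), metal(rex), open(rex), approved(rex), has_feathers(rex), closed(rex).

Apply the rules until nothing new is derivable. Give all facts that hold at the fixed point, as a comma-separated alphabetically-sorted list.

Round 1 fires R2, R12, R13, giving valid(rex), wooden(rex), stale(rex).
Round 2 fires R4, R6, giving red(rex), ready(rex).
Round 3 fires R7, R9, giving flies(rex), signed(rex).
Round 4 fires R8, giving cold(rex).
Round 5 fires R11, giving large(rex).
Round 6 fires R5, giving blue(rex).

approved(rex), blue(rex), closed(rex), cold(rex), flies(rex), has_feathers(rex), large(rex), locked(rex), metal(rex), open(rex), ready(rex), red(rex), signed(rex), stale(rex), valid(rex), wooden(rex)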